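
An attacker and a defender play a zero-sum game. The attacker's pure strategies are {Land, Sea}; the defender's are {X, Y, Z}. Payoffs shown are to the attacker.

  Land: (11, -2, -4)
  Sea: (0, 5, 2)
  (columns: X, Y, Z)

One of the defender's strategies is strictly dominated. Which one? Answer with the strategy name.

Y

Z holds the attacker's payoff strictly below Y in every row: -4 < -2, 2 < 5.
So Y is strictly dominated for the defender.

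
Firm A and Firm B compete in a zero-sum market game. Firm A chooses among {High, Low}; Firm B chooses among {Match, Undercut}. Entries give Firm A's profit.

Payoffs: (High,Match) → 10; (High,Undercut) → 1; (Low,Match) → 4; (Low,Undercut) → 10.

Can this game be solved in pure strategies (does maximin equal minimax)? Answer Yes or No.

Row minima: High → 1, Low → 4; maximin = 4.
Column maxima: Match → 10, Undercut → 10; minimax = 10.
4 ≠ 10, so no pure-strategy equilibrium exists.

No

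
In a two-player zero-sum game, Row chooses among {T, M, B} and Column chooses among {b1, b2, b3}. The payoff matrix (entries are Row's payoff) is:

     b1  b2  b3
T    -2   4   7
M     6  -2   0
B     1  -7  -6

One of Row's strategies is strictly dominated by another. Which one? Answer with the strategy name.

B

M gives a strictly higher payoff than B against every column: 6 > 1, -2 > -7, 0 > -6.
So B is strictly dominated and Row never plays it.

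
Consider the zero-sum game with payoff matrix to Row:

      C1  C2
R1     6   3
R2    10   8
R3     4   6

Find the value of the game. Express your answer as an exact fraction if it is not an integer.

8

Row minima: R1 → 3, R2 → 8, R3 → 4; maximin = 8.
Column maxima: C1 → 10, C2 → 8; minimax = 8.
Since maximin = minimax = 8, there is a saddle point and the value is 8.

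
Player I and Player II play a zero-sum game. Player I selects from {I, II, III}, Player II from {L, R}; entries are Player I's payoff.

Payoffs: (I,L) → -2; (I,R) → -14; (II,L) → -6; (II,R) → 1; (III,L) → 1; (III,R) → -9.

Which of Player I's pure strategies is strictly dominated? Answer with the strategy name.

III gives a strictly higher payoff than I against every column: 1 > -2, -9 > -14.
So I is strictly dominated and Player I never plays it.

I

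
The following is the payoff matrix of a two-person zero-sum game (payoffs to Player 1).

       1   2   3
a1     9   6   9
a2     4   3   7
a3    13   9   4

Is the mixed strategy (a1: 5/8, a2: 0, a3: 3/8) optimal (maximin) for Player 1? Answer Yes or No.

Against 1 this mix gives (5/8)·9 + (3/8)·13 = 21/2.
Against 2 this mix gives (5/8)·6 + (3/8)·9 = 57/8.
Against 3 this mix gives (5/8)·9 + (3/8)·4 = 57/8.
All of Player 2's active replies (2, 3) yield 57/8, and no column does worse for Player 1. The mix makes Player 2 indifferent and guarantees 57/8, so it is optimal.

Yes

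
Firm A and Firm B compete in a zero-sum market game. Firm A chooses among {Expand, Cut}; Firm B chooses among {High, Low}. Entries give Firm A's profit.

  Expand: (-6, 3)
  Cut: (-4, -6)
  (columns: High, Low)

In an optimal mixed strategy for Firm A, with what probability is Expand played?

Row minima: Expand → -6, Cut → -6; maximin = -6.
Column maxima: High → -4, Low → 3; minimax = -4.
-6 ≠ -4, so there is no saddle point; optimal play is mixed.
Let Firm A play Expand with probability p. Expected payoff against High: (-6)p + (-4)(1−p) = −2p − 4; against Low: 3p + (-6)(1−p) = 9p − 6.
Setting these equal: −2p − 4 = 9p − 6 ⇒ −11p = -2 ⇒ p = 2/11, and the value is (-2)·(2/11) − 4 = -48/11.
For Firm B: with q = P(High), equating Expand's and Cut's payoffs gives −9q + 3 = 2q − 6 ⇒ q = 9/11.

2/11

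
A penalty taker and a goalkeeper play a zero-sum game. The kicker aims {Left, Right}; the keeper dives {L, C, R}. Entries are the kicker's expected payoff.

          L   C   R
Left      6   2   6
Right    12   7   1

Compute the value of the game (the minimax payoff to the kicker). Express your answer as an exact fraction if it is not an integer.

4

Row minima: Left → 2, Right → 1; maximin = 2.
Column maxima: L → 12, C → 7, R → 6; minimax = 6.
2 ≠ 6, so there is no saddle point; optimal play is mixed.
L is strictly dominated by C (it gives the kicker strictly more in every row), so the keeper never plays it.
On the remaining 2×2 (Left, Right vs C, R):
Let the kicker play Left with probability p. Expected payoff against C: 2p + 7(1−p) = −5p + 7; against R: 6p + 1(1−p) = 5p + 1.
Setting these equal: −5p + 7 = 5p + 1 ⇒ −10p = -6 ⇒ p = 3/5, and the value is (-5)·(3/5) + 7 = 4.
For the keeper: with q = P(C), equating Left's and Right's payoffs gives −4q + 6 = 6q + 1 ⇒ q = 1/2.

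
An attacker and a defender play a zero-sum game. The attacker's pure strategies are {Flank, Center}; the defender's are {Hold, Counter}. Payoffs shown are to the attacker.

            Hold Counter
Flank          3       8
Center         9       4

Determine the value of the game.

6

Row minima: Flank → 3, Center → 4; maximin = 4.
Column maxima: Hold → 9, Counter → 8; minimax = 8.
4 ≠ 8, so there is no saddle point; optimal play is mixed.
Let the attacker play Flank with probability p. Expected payoff against Hold: 3p + 9(1−p) = −6p + 9; against Counter: 8p + 4(1−p) = 4p + 4.
Setting these equal: −6p + 9 = 4p + 4 ⇒ −10p = -5 ⇒ p = 1/2, and the value is (-6)·(1/2) + 9 = 6.
For the defender: with q = P(Hold), equating Flank's and Center's payoffs gives −5q + 8 = 5q + 4 ⇒ q = 2/5.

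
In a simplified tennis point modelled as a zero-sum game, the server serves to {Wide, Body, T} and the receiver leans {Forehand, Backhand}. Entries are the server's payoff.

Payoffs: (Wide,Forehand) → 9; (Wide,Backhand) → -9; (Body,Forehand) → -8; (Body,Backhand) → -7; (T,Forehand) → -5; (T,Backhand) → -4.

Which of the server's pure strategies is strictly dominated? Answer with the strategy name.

Body

T gives a strictly higher payoff than Body against every column: -5 > -8, -4 > -7.
So Body is strictly dominated and the server never plays it.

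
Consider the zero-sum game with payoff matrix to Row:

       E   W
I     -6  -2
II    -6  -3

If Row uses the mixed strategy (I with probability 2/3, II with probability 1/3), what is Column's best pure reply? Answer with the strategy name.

E

If Column plays E, Row's expected payoff is (2/3)·(-6) + (1/3)·(-6) = -6.
If Column plays W, Row's expected payoff is (2/3)·(-2) + (1/3)·(-3) = -7/3.
Column minimizes Row's payoff; the smallest is -6, so the best response is E.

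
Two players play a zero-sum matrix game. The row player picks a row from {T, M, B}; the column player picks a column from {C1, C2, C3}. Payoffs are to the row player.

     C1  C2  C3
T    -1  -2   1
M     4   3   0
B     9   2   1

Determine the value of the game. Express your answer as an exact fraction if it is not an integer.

1

Row minima: T → -2, M → 0, B → 1; maximin = 1.
Column maxima: C1 → 9, C2 → 3, C3 → 1; minimax = 1.
Since maximin = minimax = 1, there is a saddle point and the value is 1.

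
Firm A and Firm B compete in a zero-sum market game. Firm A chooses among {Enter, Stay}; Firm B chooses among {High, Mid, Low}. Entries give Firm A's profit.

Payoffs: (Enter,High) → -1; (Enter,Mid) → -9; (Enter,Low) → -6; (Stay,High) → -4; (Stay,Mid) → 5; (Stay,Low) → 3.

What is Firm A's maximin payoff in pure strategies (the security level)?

Row minima: Enter → -9, Stay → -4.
The best of these is -4.

-4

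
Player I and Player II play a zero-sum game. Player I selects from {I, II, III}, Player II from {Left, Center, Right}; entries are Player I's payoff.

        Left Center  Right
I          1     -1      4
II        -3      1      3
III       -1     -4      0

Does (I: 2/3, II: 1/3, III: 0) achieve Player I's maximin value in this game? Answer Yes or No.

Against Left this mix gives (2/3)·1 + (1/3)·(-3) = -1/3.
Against Center this mix gives (2/3)·(-1) + (1/3)·1 = -1/3.
Against Right this mix gives (2/3)·4 + (1/3)·3 = 11/3.
All of Player II's active replies (Left, Center) yield -1/3, and no column does worse for Player I. The mix makes Player II indifferent and guarantees -1/3, so it is optimal.

Yes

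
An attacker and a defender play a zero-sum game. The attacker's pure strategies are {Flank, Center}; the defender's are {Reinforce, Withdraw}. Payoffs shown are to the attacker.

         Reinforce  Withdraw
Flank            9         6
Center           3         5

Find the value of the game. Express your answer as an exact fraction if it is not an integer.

6

Row minima: Flank → 6, Center → 3; maximin = 6.
Column maxima: Reinforce → 9, Withdraw → 6; minimax = 6.
Since maximin = minimax = 6, there is a saddle point and the value is 6.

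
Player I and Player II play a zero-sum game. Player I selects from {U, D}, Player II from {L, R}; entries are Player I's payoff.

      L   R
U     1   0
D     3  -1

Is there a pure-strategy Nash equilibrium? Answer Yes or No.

Row minima: U → 0, D → -1; maximin = 0.
Column maxima: L → 3, R → 0; minimax = 0.
maximin = minimax = 0, so a saddle point exists.

Yes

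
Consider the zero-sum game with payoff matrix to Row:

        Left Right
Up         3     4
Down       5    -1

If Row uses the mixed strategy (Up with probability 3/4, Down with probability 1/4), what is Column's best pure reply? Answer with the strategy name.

If Column plays Left, Row's expected payoff is (3/4)·3 + (1/4)·5 = 7/2.
If Column plays Right, Row's expected payoff is (3/4)·4 + (1/4)·(-1) = 11/4.
Column minimizes Row's payoff; the smallest is 11/4, so the best response is Right.

Right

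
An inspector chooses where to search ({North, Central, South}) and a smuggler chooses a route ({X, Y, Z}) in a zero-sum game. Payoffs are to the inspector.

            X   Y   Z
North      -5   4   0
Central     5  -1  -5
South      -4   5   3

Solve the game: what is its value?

Row minima: North → -5, Central → -5, South → -4; maximin = -4.
Column maxima: X → 5, Y → 5, Z → 3; minimax = 3.
-4 ≠ 3, so there is no saddle point; optimal play is mixed.
North is strictly dominated by South, so the inspector never plays it.
Y is strictly dominated by Z (it gives the inspector strictly more in every row), so the smuggler never plays it.
On the remaining 2×2 (Central, South vs X, Z):
Let the inspector play Central with probability p. Expected payoff against X: 5p + (-4)(1−p) = 9p − 4; against Z: (-5)p + 3(1−p) = −8p + 3.
Setting these equal: 9p − 4 = −8p + 3 ⇒ 17p = 7 ⇒ p = 7/17, and the value is (9)·(7/17) − 4 = -5/17.
For the smuggler: with q = P(X), equating Central's and South's payoffs gives 10q − 5 = −7q + 3 ⇒ q = 8/17.

-5/17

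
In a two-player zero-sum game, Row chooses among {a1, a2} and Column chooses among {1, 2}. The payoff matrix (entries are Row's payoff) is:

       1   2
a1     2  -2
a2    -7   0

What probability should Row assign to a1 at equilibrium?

Row minima: a1 → -2, a2 → -7; maximin = -2.
Column maxima: 1 → 2, 2 → 0; minimax = 0.
-2 ≠ 0, so there is no saddle point; optimal play is mixed.
Let Row play a1 with probability p. Expected payoff against 1: 2p + (-7)(1−p) = 9p − 7; against 2: (-2)p + 0(1−p) = −2p.
Setting these equal: 9p − 7 = −2p ⇒ 11p = 7 ⇒ p = 7/11, and the value is (9)·(7/11) − 7 = -14/11.
For Column: with q = P(1), equating a1's and a2's payoffs gives 4q − 2 = −7q ⇒ q = 2/11.

7/11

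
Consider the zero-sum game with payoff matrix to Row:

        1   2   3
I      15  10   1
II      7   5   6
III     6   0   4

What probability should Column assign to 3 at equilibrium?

Row minima: I → 1, II → 5, III → 0; maximin = 5.
Column maxima: 1 → 15, 2 → 10, 3 → 6; minimax = 6.
5 ≠ 6, so there is no saddle point; optimal play is mixed.
III is strictly dominated by II, so Row never plays it.
1 is strictly dominated by 2 (it gives Row strictly more in every row), so Column never plays it.
On the remaining 2×2 (I, II vs 2, 3):
Let Row play I with probability p. Expected payoff against 2: 10p + 5(1−p) = 5p + 5; against 3: 1p + 6(1−p) = −5p + 6.
Setting these equal: 5p + 5 = −5p + 6 ⇒ 10p = 1 ⇒ p = 1/10, and the value is (5)·(1/10) + 5 = 11/2.
For Column: with q = P(2), equating I's and II's payoffs gives 9q + 1 = −q + 6 ⇒ q = 1/2.

1/2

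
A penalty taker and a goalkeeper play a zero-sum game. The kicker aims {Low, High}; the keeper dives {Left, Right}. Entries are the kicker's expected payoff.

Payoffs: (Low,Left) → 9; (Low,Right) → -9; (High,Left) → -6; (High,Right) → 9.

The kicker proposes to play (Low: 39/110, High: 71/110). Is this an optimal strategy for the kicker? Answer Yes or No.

No

Against Left this mix gives (39/110)·9 + (71/110)·(-6) = -15/22.
Against Right this mix gives (39/110)·(-9) + (71/110)·9 = 144/55.
The keeper will play Left, holding the kicker to -15/22. Shifting weight toward the row that does better against Left would raise this floor (the equalizing mix achieves 9/11 against both Left and Right), so the proposed strategy is not optimal.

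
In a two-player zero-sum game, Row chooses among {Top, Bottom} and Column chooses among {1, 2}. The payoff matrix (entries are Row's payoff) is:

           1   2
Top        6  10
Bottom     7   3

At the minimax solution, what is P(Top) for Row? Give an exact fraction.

1/2

Row minima: Top → 6, Bottom → 3; maximin = 6.
Column maxima: 1 → 7, 2 → 10; minimax = 7.
6 ≠ 7, so there is no saddle point; optimal play is mixed.
Let Row play Top with probability p. Expected payoff against 1: 6p + 7(1−p) = −p + 7; against 2: 10p + 3(1−p) = 7p + 3.
Setting these equal: −p + 7 = 7p + 3 ⇒ −8p = -4 ⇒ p = 1/2, and the value is (-1)·(1/2) + 7 = 13/2.
For Column: with q = P(1), equating Top's and Bottom's payoffs gives −4q + 10 = 4q + 3 ⇒ q = 7/8.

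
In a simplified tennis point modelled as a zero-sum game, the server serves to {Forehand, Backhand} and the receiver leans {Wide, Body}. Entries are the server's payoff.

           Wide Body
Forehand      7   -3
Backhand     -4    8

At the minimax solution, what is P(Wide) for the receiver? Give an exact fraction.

1/2

Row minima: Forehand → -3, Backhand → -4; maximin = -3.
Column maxima: Wide → 7, Body → 8; minimax = 7.
-3 ≠ 7, so there is no saddle point; optimal play is mixed.
Let the server play Forehand with probability p. Expected payoff against Wide: 7p + (-4)(1−p) = 11p − 4; against Body: (-3)p + 8(1−p) = −11p + 8.
Setting these equal: 11p − 4 = −11p + 8 ⇒ 22p = 12 ⇒ p = 6/11, and the value is (11)·(6/11) − 4 = 2.
For the receiver: with q = P(Wide), equating Forehand's and Backhand's payoffs gives 10q − 3 = −12q + 8 ⇒ q = 1/2.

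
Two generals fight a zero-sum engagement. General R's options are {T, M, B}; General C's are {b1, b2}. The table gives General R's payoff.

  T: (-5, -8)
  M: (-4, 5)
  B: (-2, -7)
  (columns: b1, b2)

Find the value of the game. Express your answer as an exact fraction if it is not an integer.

Row minima: T → -8, M → -4, B → -7; maximin = -4.
Column maxima: b1 → -2, b2 → 5; minimax = -2.
-4 ≠ -2, so there is no saddle point; optimal play is mixed.
T is strictly dominated by M, so General R never plays it.
On the remaining 2×2 (M, B vs b1, b2):
Let General R play M with probability p. Expected payoff against b1: (-4)p + (-2)(1−p) = −2p − 2; against b2: 5p + (-7)(1−p) = 12p − 7.
Setting these equal: −2p − 2 = 12p − 7 ⇒ −14p = -5 ⇒ p = 5/14, and the value is (-2)·(5/14) − 2 = -19/7.
For General C: with q = P(b1), equating M's and B's payoffs gives −9q + 5 = 5q − 7 ⇒ q = 6/7.

-19/7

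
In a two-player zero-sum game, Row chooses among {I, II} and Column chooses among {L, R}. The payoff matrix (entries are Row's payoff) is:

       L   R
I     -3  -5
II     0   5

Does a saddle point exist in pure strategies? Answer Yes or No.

Row minima: I → -5, II → 0; maximin = 0.
Column maxima: L → 0, R → 5; minimax = 0.
maximin = minimax = 0, so a saddle point exists.

Yes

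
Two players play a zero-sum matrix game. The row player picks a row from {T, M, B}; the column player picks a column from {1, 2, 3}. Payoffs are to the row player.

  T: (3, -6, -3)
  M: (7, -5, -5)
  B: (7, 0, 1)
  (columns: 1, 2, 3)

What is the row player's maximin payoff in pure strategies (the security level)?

0

Row minima: T → -6, M → -5, B → 0.
The best of these is 0.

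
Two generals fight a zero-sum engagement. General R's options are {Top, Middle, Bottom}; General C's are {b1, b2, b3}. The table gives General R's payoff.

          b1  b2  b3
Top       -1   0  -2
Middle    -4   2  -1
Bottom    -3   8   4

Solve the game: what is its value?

Row minima: Top → -2, Middle → -4, Bottom → -3; maximin = -2.
Column maxima: b1 → -1, b2 → 8, b3 → 4; minimax = -1.
-2 ≠ -1, so there is no saddle point; optimal play is mixed.
Middle is strictly dominated by Bottom, so General R never plays it.
b2 is strictly dominated by b1 (it gives General R strictly more in every row), so General C never plays it.
On the remaining 2×2 (Top, Bottom vs b1, b3):
Let General R play Top with probability p. Expected payoff against b1: (-1)p + (-3)(1−p) = 2p − 3; against b3: (-2)p + 4(1−p) = −6p + 4.
Setting these equal: 2p − 3 = −6p + 4 ⇒ 8p = 7 ⇒ p = 7/8, and the value is (2)·(7/8) − 3 = -5/4.
For General C: with q = P(b1), equating Top's and Bottom's payoffs gives q − 2 = −7q + 4 ⇒ q = 3/4.

-5/4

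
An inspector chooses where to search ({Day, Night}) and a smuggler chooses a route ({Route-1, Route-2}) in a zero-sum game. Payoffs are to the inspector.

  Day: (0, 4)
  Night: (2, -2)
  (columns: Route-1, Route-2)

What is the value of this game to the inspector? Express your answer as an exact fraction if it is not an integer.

1

Row minima: Day → 0, Night → -2; maximin = 0.
Column maxima: Route-1 → 2, Route-2 → 4; minimax = 2.
0 ≠ 2, so there is no saddle point; optimal play is mixed.
Let the inspector play Day with probability p. Expected payoff against Route-1: 0p + 2(1−p) = −2p + 2; against Route-2: 4p + (-2)(1−p) = 6p − 2.
Setting these equal: −2p + 2 = 6p − 2 ⇒ −8p = -4 ⇒ p = 1/2, and the value is (-2)·(1/2) + 2 = 1.
For the smuggler: with q = P(Route-1), equating Day's and Night's payoffs gives −4q + 4 = 4q − 2 ⇒ q = 3/4.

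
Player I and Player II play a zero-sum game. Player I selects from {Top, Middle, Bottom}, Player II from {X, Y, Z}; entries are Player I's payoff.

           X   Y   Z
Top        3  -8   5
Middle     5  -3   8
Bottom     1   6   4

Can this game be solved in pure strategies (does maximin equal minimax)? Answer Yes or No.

No

Row minima: Top → -8, Middle → -3, Bottom → 1; maximin = 1.
Column maxima: X → 5, Y → 6, Z → 8; minimax = 5.
1 ≠ 5, so no pure-strategy equilibrium exists.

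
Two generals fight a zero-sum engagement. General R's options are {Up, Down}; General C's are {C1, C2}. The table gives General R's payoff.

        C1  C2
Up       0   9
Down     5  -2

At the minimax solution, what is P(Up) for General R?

Row minima: Up → 0, Down → -2; maximin = 0.
Column maxima: C1 → 5, C2 → 9; minimax = 5.
0 ≠ 5, so there is no saddle point; optimal play is mixed.
Let General R play Up with probability p. Expected payoff against C1: 0p + 5(1−p) = −5p + 5; against C2: 9p + (-2)(1−p) = 11p − 2.
Setting these equal: −5p + 5 = 11p − 2 ⇒ −16p = -7 ⇒ p = 7/16, and the value is (-5)·(7/16) + 5 = 45/16.
For General C: with q = P(C1), equating Up's and Down's payoffs gives −9q + 9 = 7q − 2 ⇒ q = 11/16.

7/16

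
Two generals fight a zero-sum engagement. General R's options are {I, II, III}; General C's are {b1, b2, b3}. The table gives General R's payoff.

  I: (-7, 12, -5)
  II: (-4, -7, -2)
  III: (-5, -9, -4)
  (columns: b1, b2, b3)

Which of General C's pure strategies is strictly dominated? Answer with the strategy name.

b1 holds General R's payoff strictly below b3 in every row: -7 < -5, -4 < -2, -5 < -4.
So b3 is strictly dominated for General C.

b3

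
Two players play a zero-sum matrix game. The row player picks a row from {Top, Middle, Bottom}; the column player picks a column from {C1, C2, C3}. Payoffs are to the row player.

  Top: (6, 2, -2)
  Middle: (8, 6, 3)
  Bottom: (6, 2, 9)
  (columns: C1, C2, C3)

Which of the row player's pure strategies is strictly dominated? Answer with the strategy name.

Top

Middle gives a strictly higher payoff than Top against every column: 8 > 6, 6 > 2, 3 > -2.
So Top is strictly dominated and the row player never plays it.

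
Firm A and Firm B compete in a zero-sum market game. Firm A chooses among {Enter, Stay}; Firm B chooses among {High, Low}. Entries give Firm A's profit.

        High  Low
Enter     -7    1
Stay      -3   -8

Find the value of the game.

Row minima: Enter → -7, Stay → -8; maximin = -7.
Column maxima: High → -3, Low → 1; minimax = -3.
-7 ≠ -3, so there is no saddle point; optimal play is mixed.
Let Firm A play Enter with probability p. Expected payoff against High: (-7)p + (-3)(1−p) = −4p − 3; against Low: 1p + (-8)(1−p) = 9p − 8.
Setting these equal: −4p − 3 = 9p − 8 ⇒ −13p = -5 ⇒ p = 5/13, and the value is (-4)·(5/13) − 3 = -59/13.
For Firm B: with q = P(High), equating Enter's and Stay's payoffs gives −8q + 1 = 5q − 8 ⇒ q = 9/13.

-59/13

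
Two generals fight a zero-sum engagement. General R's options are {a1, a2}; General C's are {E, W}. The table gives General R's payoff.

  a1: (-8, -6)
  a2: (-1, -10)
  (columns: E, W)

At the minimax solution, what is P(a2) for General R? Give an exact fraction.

Row minima: a1 → -8, a2 → -10; maximin = -8.
Column maxima: E → -1, W → -6; minimax = -6.
-8 ≠ -6, so there is no saddle point; optimal play is mixed.
Let General R play a1 with probability p. Expected payoff against E: (-8)p + (-1)(1−p) = −7p − 1; against W: (-6)p + (-10)(1−p) = 4p − 10.
Setting these equal: −7p − 1 = 4p − 10 ⇒ −11p = -9 ⇒ p = 9/11, and the value is (-7)·(9/11) − 1 = -74/11.
For General C: with q = P(E), equating a1's and a2's payoffs gives −2q − 6 = 9q − 10 ⇒ q = 4/11.

2/11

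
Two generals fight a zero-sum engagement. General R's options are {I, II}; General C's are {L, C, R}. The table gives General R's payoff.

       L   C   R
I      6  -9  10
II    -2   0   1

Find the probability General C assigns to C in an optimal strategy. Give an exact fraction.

8/17

Row minima: I → -9, II → -2; maximin = -2.
Column maxima: L → 6, C → 0, R → 10; minimax = 0.
-2 ≠ 0, so there is no saddle point; optimal play is mixed.
R is strictly dominated by L (it gives General R strictly more in every row), so General C never plays it.
On the remaining 2×2 (I, II vs L, C):
Let General R play I with probability p. Expected payoff against L: 6p + (-2)(1−p) = 8p − 2; against C: (-9)p + 0(1−p) = −9p.
Setting these equal: 8p − 2 = −9p ⇒ 17p = 2 ⇒ p = 2/17, and the value is (8)·(2/17) − 2 = -18/17.
For General C: with q = P(L), equating I's and II's payoffs gives 15q − 9 = −2q ⇒ q = 9/17.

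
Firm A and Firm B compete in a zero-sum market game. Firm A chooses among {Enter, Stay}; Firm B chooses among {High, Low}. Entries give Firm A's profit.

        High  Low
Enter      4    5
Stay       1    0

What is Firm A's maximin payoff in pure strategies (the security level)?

4

Row minima: Enter → 4, Stay → 0.
The best of these is 4.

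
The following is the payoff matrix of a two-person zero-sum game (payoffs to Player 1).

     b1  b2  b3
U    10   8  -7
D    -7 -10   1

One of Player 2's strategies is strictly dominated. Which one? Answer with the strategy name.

b1

b2 holds Player 1's payoff strictly below b1 in every row: 8 < 10, -10 < -7.
So b1 is strictly dominated for Player 2.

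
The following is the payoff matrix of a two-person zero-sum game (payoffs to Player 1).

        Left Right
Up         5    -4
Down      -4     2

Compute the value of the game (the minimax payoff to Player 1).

Row minima: Up → -4, Down → -4; maximin = -4.
Column maxima: Left → 5, Right → 2; minimax = 2.
-4 ≠ 2, so there is no saddle point; optimal play is mixed.
Let Player 1 play Up with probability p. Expected payoff against Left: 5p + (-4)(1−p) = 9p − 4; against Right: (-4)p + 2(1−p) = −6p + 2.
Setting these equal: 9p − 4 = −6p + 2 ⇒ 15p = 6 ⇒ p = 2/5, and the value is (9)·(2/5) − 4 = -2/5.
For Player 2: with q = P(Left), equating Up's and Down's payoffs gives 9q − 4 = −6q + 2 ⇒ q = 2/5.

-2/5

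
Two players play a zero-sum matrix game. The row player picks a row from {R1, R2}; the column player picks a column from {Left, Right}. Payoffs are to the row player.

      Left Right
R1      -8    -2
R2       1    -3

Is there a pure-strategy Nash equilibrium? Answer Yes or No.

No

Row minima: R1 → -8, R2 → -3; maximin = -3.
Column maxima: Left → 1, Right → -2; minimax = -2.
-3 ≠ -2, so no pure-strategy equilibrium exists.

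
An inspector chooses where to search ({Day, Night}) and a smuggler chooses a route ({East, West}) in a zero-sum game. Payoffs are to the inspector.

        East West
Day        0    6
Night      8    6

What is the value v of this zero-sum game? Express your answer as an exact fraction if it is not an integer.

Row minima: Day → 0, Night → 6; maximin = 6.
Column maxima: East → 8, West → 6; minimax = 6.
Since maximin = minimax = 6, there is a saddle point and the value is 6.

6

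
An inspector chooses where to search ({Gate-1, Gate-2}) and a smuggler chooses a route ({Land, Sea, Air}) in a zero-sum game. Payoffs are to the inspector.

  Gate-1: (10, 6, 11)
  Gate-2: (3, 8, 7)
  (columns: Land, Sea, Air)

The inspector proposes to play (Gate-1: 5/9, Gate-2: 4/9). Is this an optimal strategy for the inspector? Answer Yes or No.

Against Land this mix gives (5/9)·10 + (4/9)·3 = 62/9.
Against Sea this mix gives (5/9)·6 + (4/9)·8 = 62/9.
Against Air this mix gives (5/9)·11 + (4/9)·7 = 83/9.
All of the smuggler's active replies (Land, Sea) yield 62/9, and no column does worse for the inspector. The mix makes the smuggler indifferent and guarantees 62/9, so it is optimal.

Yes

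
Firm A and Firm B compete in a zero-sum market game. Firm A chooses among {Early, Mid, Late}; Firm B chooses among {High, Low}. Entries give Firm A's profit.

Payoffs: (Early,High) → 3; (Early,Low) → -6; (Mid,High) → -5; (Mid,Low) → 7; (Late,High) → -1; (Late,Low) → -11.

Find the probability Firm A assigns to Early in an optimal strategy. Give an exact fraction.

Row minima: Early → -6, Mid → -5, Late → -11; maximin = -5.
Column maxima: High → 3, Low → 7; minimax = 3.
-5 ≠ 3, so there is no saddle point; optimal play is mixed.
Late is strictly dominated by Early, so Firm A never plays it.
On the remaining 2×2 (Early, Mid vs High, Low):
Let Firm A play Early with probability p. Expected payoff against High: 3p + (-5)(1−p) = 8p − 5; against Low: (-6)p + 7(1−p) = −13p + 7.
Setting these equal: 8p − 5 = −13p + 7 ⇒ 21p = 12 ⇒ p = 4/7, and the value is (8)·(4/7) − 5 = -3/7.
For Firm B: with q = P(High), equating Early's and Mid's payoffs gives 9q − 6 = −12q + 7 ⇒ q = 13/21.

4/7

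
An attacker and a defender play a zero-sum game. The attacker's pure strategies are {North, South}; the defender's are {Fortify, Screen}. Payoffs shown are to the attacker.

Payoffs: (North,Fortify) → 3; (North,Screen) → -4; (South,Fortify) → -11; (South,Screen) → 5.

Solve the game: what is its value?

Row minima: North → -4, South → -11; maximin = -4.
Column maxima: Fortify → 3, Screen → 5; minimax = 3.
-4 ≠ 3, so there is no saddle point; optimal play is mixed.
Let the attacker play North with probability p. Expected payoff against Fortify: 3p + (-11)(1−p) = 14p − 11; against Screen: (-4)p + 5(1−p) = −9p + 5.
Setting these equal: 14p − 11 = −9p + 5 ⇒ 23p = 16 ⇒ p = 16/23, and the value is (14)·(16/23) − 11 = -29/23.
For the defender: with q = P(Fortify), equating North's and South's payoffs gives 7q − 4 = −16q + 5 ⇒ q = 9/23.

-29/23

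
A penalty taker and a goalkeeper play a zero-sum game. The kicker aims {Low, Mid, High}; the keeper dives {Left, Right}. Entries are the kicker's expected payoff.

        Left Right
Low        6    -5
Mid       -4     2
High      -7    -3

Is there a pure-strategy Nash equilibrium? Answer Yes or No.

Row minima: Low → -5, Mid → -4, High → -7; maximin = -4.
Column maxima: Left → 6, Right → 2; minimax = 2.
-4 ≠ 2, so no pure-strategy equilibrium exists.

No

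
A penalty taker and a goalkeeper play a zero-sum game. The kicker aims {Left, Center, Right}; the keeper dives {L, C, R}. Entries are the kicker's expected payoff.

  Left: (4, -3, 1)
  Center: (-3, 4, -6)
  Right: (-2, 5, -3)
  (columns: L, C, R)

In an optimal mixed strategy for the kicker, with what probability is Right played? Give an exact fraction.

1/3

Row minima: Left → -3, Center → -6, Right → -3; maximin = -3.
Column maxima: L → 4, C → 5, R → 1; minimax = 1.
-3 ≠ 1, so there is no saddle point; optimal play is mixed.
Center is strictly dominated by Right, so the kicker never plays it.
L is strictly dominated by R (it gives the kicker strictly more in every row), so the keeper never plays it.
On the remaining 2×2 (Left, Right vs C, R):
Let the kicker play Left with probability p. Expected payoff against C: (-3)p + 5(1−p) = −8p + 5; against R: 1p + (-3)(1−p) = 4p − 3.
Setting these equal: −8p + 5 = 4p − 3 ⇒ −12p = -8 ⇒ p = 2/3, and the value is (-8)·(2/3) + 5 = -1/3.
For the keeper: with q = P(C), equating Left's and Right's payoffs gives −4q + 1 = 8q − 3 ⇒ q = 1/3.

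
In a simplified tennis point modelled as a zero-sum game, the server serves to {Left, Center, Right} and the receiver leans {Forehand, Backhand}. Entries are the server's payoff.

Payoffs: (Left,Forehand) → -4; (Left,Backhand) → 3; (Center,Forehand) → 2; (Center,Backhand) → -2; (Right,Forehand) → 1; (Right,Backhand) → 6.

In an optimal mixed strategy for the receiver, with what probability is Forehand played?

8/9

Row minima: Left → -4, Center → -2, Right → 1; maximin = 1.
Column maxima: Forehand → 2, Backhand → 6; minimax = 2.
1 ≠ 2, so there is no saddle point; optimal play is mixed.
Left is strictly dominated by Right, so the server never plays it.
On the remaining 2×2 (Center, Right vs Forehand, Backhand):
Let the server play Center with probability p. Expected payoff against Forehand: 2p + 1(1−p) = p + 1; against Backhand: (-2)p + 6(1−p) = −8p + 6.
Setting these equal: p + 1 = −8p + 6 ⇒ 9p = 5 ⇒ p = 5/9, and the value is (1)·(5/9) + 1 = 14/9.
For the receiver: with q = P(Forehand), equating Center's and Right's payoffs gives 4q − 2 = −5q + 6 ⇒ q = 8/9.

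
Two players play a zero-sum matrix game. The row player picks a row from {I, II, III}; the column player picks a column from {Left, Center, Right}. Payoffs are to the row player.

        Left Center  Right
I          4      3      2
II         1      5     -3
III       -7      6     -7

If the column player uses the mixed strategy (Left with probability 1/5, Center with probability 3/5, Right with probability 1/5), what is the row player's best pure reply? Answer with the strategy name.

I

Expected payoff of I: (1/5)·4 + (3/5)·3 + (1/5)·2 = 3.
Expected payoff of II: (1/5)·1 + (3/5)·5 + (1/5)·(-3) = 13/5.
Expected payoff of III: (1/5)·(-7) + (3/5)·6 + (1/5)·(-7) = 4/5.
The largest is 3, so the row player's best response is I.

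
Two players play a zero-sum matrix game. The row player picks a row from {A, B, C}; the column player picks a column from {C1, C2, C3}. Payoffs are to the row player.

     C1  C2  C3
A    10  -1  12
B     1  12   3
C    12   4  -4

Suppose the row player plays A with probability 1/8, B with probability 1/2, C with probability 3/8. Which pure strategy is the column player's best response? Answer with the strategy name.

If the column player plays C1, the row player's expected payoff is (1/8)·10 + (1/2)·1 + (3/8)·12 = 25/4.
If the column player plays C2, the row player's expected payoff is (1/8)·(-1) + (1/2)·12 + (3/8)·4 = 59/8.
If the column player plays C3, the row player's expected payoff is (1/8)·12 + (1/2)·3 + (3/8)·(-4) = 3/2.
The column player minimizes the row player's payoff; the smallest is 3/2, so the best response is C3.

C3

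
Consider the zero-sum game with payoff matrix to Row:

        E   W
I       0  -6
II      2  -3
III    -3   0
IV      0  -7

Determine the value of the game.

Row minima: I → -6, II → -3, III → -3, IV → -7; maximin = -3.
Column maxima: E → 2, W → 0; minimax = 0.
-3 ≠ 0, so there is no saddle point; optimal play is mixed.
I is strictly dominated by II, so Row never plays it.
IV is strictly dominated by II, so Row never plays it.
On the remaining 2×2 (II, III vs E, W):
Let Row play II with probability p. Expected payoff against E: 2p + (-3)(1−p) = 5p − 3; against W: (-3)p + 0(1−p) = −3p.
Setting these equal: 5p − 3 = −3p ⇒ 8p = 3 ⇒ p = 3/8, and the value is (5)·(3/8) − 3 = -9/8.
For Column: with q = P(E), equating II's and III's payoffs gives 5q − 3 = −3q ⇒ q = 3/8.

-9/8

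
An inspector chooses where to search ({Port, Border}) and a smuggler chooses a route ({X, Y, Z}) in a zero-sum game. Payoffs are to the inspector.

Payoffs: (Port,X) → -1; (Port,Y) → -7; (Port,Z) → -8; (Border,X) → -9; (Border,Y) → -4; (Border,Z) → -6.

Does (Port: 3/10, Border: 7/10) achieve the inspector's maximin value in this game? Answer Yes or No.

Yes

Against X this mix gives (3/10)·(-1) + (7/10)·(-9) = -33/5.
Against Y this mix gives (3/10)·(-7) + (7/10)·(-4) = -49/10.
Against Z this mix gives (3/10)·(-8) + (7/10)·(-6) = -33/5.
All of the smuggler's active replies (X, Z) yield -33/5, and no column does worse for the inspector. The mix makes the smuggler indifferent and guarantees -33/5, so it is optimal.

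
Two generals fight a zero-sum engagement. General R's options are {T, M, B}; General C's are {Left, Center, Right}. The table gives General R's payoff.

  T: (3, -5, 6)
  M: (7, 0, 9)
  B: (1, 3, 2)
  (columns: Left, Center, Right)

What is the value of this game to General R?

Row minima: T → -5, M → 0, B → 1; maximin = 1.
Column maxima: Left → 7, Center → 3, Right → 9; minimax = 3.
1 ≠ 3, so there is no saddle point; optimal play is mixed.
T is strictly dominated by M, so General R never plays it.
Right is strictly dominated by Left (it gives General R strictly more in every row), so General C never plays it.
On the remaining 2×2 (M, B vs Left, Center):
Let General R play M with probability p. Expected payoff against Left: 7p + 1(1−p) = 6p + 1; against Center: 0p + 3(1−p) = −3p + 3.
Setting these equal: 6p + 1 = −3p + 3 ⇒ 9p = 2 ⇒ p = 2/9, and the value is (6)·(2/9) + 1 = 7/3.
For General C: with q = P(Left), equating M's and B's payoffs gives 7q = −2q + 3 ⇒ q = 1/3.

7/3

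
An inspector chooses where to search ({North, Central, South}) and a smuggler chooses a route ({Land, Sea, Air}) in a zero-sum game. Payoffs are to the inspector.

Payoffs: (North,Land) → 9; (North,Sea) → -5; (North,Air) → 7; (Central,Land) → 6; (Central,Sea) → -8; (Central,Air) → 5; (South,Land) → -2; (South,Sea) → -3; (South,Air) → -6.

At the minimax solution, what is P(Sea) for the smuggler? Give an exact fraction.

Row minima: North → -5, Central → -8, South → -6; maximin = -5.
Column maxima: Land → 9, Sea → -3, Air → 7; minimax = -3.
-5 ≠ -3, so there is no saddle point; optimal play is mixed.
Central is strictly dominated by North, so the inspector never plays it.
Land is strictly dominated by Sea (it gives the inspector strictly more in every row), so the smuggler never plays it.
On the remaining 2×2 (North, South vs Sea, Air):
Let the inspector play North with probability p. Expected payoff against Sea: (-5)p + (-3)(1−p) = −2p − 3; against Air: 7p + (-6)(1−p) = 13p − 6.
Setting these equal: −2p − 3 = 13p − 6 ⇒ −15p = -3 ⇒ p = 1/5, and the value is (-2)·(1/5) − 3 = -17/5.
For the smuggler: with q = P(Sea), equating North's and South's payoffs gives −12q + 7 = 3q − 6 ⇒ q = 13/15.

13/15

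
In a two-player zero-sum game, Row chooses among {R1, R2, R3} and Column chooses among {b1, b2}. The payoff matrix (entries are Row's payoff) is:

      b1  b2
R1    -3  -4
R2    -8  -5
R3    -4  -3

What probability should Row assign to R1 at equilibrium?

Row minima: R1 → -4, R2 → -8, R3 → -4; maximin = -4.
Column maxima: b1 → -3, b2 → -3; minimax = -3.
-4 ≠ -3, so there is no saddle point; optimal play is mixed.
R2 is strictly dominated by R1, so Row never plays it.
On the remaining 2×2 (R1, R3 vs b1, b2):
Let Row play R1 with probability p. Expected payoff against b1: (-3)p + (-4)(1−p) = p − 4; against b2: (-4)p + (-3)(1−p) = −p − 3.
Setting these equal: p − 4 = −p − 3 ⇒ 2p = 1 ⇒ p = 1/2, and the value is (1)·(1/2) − 4 = -7/2.
For Column: with q = P(b1), equating R1's and R3's payoffs gives q − 4 = −q − 3 ⇒ q = 1/2.

1/2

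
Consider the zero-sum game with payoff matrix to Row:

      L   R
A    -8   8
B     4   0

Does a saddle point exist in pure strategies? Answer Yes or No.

No

Row minima: A → -8, B → 0; maximin = 0.
Column maxima: L → 4, R → 8; minimax = 4.
0 ≠ 4, so no pure-strategy equilibrium exists.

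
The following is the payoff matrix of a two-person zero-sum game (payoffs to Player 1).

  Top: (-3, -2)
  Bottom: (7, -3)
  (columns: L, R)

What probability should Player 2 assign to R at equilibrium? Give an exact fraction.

Row minima: Top → -3, Bottom → -3; maximin = -3.
Column maxima: L → 7, R → -2; minimax = -2.
-3 ≠ -2, so there is no saddle point; optimal play is mixed.
Let Player 1 play Top with probability p. Expected payoff against L: (-3)p + 7(1−p) = −10p + 7; against R: (-2)p + (-3)(1−p) = p − 3.
Setting these equal: −10p + 7 = p − 3 ⇒ −11p = -10 ⇒ p = 10/11, and the value is (-10)·(10/11) + 7 = -23/11.
For Player 2: with q = P(L), equating Top's and Bottom's payoffs gives −q − 2 = 10q − 3 ⇒ q = 1/11.

10/11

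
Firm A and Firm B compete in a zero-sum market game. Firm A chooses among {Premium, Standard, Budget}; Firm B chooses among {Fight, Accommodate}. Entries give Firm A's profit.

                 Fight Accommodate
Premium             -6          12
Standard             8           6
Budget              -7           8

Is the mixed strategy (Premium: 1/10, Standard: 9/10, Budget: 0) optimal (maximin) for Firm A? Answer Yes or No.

Against Fight this mix gives (1/10)·(-6) + (9/10)·8 = 33/5.
Against Accommodate this mix gives (1/10)·12 + (9/10)·6 = 33/5.
All of Firm B's active replies (Fight, Accommodate) yield 33/5, and no column does worse for Firm A. The mix makes Firm B indifferent and guarantees 33/5, so it is optimal.

Yes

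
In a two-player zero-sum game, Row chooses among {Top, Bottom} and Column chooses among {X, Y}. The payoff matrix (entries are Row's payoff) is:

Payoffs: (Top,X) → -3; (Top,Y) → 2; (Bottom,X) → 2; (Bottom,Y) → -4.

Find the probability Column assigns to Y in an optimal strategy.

5/11

Row minima: Top → -3, Bottom → -4; maximin = -3.
Column maxima: X → 2, Y → 2; minimax = 2.
-3 ≠ 2, so there is no saddle point; optimal play is mixed.
Let Row play Top with probability p. Expected payoff against X: (-3)p + 2(1−p) = −5p + 2; against Y: 2p + (-4)(1−p) = 6p − 4.
Setting these equal: −5p + 2 = 6p − 4 ⇒ −11p = -6 ⇒ p = 6/11, and the value is (-5)·(6/11) + 2 = -8/11.
For Column: with q = P(X), equating Top's and Bottom's payoffs gives −5q + 2 = 6q − 4 ⇒ q = 6/11.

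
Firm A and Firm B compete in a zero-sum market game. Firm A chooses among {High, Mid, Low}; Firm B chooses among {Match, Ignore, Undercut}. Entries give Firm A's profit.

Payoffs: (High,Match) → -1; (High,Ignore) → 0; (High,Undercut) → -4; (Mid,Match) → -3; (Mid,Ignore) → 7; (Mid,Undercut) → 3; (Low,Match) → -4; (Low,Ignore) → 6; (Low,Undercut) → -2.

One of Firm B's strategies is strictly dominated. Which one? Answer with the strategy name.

Match holds Firm A's payoff strictly below Ignore in every row: -1 < 0, -3 < 7, -4 < 6.
So Ignore is strictly dominated for Firm B.

Ignore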